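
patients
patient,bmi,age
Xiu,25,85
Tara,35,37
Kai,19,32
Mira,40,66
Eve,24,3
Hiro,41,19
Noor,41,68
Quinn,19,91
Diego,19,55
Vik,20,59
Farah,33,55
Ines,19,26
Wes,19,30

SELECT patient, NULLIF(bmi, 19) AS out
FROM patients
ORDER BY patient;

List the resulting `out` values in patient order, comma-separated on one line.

NULL, 24, 33, 41, NULL, NULL, 40, 41, NULL, 35, 20, NULL, 25

patient=Diego: bmi=19 vs 19: equal → NULL
patient=Eve: bmi=24 vs 19: differ → 24
patient=Farah: bmi=33 vs 19: differ → 33
patient=Hiro: bmi=41 vs 19: differ → 41
patient=Ines: bmi=19 vs 19: equal → NULL
patient=Kai: bmi=19 vs 19: equal → NULL
patient=Mira: bmi=40 vs 19: differ → 40
patient=Noor: bmi=41 vs 19: differ → 41
patient=Quinn: bmi=19 vs 19: equal → NULL
patient=Tara: bmi=35 vs 19: differ → 35
patient=Vik: bmi=20 vs 19: differ → 20
patient=Wes: bmi=19 vs 19: equal → NULL
patient=Xiu: bmi=25 vs 19: differ → 25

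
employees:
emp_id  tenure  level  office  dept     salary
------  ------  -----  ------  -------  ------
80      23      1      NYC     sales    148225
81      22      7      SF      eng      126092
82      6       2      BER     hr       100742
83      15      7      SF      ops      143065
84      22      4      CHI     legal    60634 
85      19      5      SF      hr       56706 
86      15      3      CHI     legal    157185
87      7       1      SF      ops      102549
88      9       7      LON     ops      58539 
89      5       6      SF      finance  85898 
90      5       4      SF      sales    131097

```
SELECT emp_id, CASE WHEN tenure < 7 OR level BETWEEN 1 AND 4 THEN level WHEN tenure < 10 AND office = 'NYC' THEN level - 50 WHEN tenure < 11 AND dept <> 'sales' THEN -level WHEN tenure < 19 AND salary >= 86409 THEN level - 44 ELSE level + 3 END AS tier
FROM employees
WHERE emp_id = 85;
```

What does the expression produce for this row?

8

emp_id = 85: tenure=19, level=5, office=SF, dept=hr, salary=56706.
tenure < 7 OR level BETWEEN 1 AND 4 → false
tenure < 10 AND office = 'NYC' → false
tenure < 11 AND dept <> 'sales' → false
tenure < 19 AND salary >= 86409 → false
No prior WHEN matched → ELSE → 8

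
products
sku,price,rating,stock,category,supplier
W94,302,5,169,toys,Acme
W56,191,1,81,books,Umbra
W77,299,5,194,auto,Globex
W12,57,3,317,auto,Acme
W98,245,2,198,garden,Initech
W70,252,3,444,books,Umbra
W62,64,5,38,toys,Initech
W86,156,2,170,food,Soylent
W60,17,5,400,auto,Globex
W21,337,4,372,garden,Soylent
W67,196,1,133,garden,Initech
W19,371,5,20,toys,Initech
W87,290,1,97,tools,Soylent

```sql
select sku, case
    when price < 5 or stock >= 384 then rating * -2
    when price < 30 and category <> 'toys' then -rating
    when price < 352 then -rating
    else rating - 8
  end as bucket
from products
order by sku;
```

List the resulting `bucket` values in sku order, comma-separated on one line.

sku=W12: price < 352 → -3
sku=W19: ELSE → -3
sku=W21: price < 352 → -4
sku=W56: price < 352 → -1
sku=W60: price < 5 or stock >= 384 → -10
sku=W62: price < 352 → -5
sku=W67: price < 352 → -1
sku=W70: price < 5 or stock >= 384 → -6
sku=W77: price < 352 → -5
sku=W86: price < 352 → -2
sku=W87: price < 352 → -1
sku=W94: price < 352 → -5
sku=W98: price < 352 → -2

-3, -3, -4, -1, -10, -5, -1, -6, -5, -2, -1, -5, -2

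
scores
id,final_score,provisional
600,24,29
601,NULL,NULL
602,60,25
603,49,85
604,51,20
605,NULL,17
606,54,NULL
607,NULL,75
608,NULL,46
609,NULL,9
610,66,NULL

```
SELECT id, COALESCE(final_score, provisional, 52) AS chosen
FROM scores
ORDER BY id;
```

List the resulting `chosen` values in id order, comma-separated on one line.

24, 52, 60, 49, 51, 17, 54, 75, 46, 9, 66

id=600: final_score=24 → 24
id=601: final_score=NULL, provisional=NULL, → literal 52 → 52
id=602: final_score=60 → 60
id=603: final_score=49 → 49
id=604: final_score=51 → 51
id=605: final_score=NULL, provisional=17 → 17
id=606: final_score=54 → 54
id=607: final_score=NULL, provisional=75 → 75
id=608: final_score=NULL, provisional=46 → 46
id=609: final_score=NULL, provisional=9 → 9
id=610: final_score=66 → 66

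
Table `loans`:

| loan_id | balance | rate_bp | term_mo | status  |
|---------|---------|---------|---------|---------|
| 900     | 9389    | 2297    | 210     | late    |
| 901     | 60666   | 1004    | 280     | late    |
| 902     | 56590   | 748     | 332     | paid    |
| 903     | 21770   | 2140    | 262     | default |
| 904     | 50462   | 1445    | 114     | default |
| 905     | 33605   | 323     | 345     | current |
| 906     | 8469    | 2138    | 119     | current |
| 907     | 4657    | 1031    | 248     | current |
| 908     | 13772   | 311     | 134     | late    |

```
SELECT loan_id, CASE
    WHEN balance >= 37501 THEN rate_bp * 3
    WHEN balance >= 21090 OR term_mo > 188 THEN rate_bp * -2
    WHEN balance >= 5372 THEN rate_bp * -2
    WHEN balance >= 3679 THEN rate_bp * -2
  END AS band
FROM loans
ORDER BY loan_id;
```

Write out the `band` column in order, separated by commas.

loan_id=900: balance >= 21090 OR term_mo > 188 → -4594
loan_id=901: balance >= 37501 → 3012
loan_id=902: balance >= 37501 → 2244
loan_id=903: balance >= 21090 OR term_mo > 188 → -4280
loan_id=904: balance >= 37501 → 4335
loan_id=905: balance >= 21090 OR term_mo > 188 → -646
loan_id=906: balance >= 5372 → -4276
loan_id=907: balance >= 21090 OR term_mo > 188 → -2062
loan_id=908: balance >= 5372 → -622

-4594, 3012, 2244, -4280, 4335, -646, -4276, -2062, -622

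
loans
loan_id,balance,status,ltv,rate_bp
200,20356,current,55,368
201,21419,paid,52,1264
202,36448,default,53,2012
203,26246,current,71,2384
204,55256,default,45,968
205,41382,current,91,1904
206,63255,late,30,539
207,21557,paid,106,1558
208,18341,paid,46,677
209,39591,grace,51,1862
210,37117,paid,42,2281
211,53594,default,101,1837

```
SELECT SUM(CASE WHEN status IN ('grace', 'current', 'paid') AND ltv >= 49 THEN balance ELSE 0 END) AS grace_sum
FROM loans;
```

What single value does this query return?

loan_id=200: ✓ → 20356
loan_id=201: ✓ → 21419
loan_id=202: ✗
loan_id=203: ✓ → 26246
loan_id=204: ✗
loan_id=205: ✓ → 41382
loan_id=206: ✗
loan_id=207: ✓ → 21557
loan_id=208: ✗
loan_id=209: ✓ → 39591
loan_id=210: ✗
loan_id=211: ✗
grace_sum = 20356 + 21419 + 26246 + 41382 + 21557 + 39591 = 170551

170551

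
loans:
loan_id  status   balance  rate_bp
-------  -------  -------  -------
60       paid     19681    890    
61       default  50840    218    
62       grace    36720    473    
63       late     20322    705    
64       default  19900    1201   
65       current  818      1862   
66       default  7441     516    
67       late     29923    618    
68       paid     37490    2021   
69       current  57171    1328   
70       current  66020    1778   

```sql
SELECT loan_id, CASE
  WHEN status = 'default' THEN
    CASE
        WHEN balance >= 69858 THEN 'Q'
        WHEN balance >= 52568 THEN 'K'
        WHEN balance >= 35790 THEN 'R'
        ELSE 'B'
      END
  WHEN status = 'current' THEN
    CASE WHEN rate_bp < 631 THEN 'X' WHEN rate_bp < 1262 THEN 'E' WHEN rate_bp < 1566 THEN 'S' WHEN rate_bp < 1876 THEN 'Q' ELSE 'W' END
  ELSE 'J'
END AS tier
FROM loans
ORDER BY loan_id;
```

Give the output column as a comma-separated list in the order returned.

J, R, J, J, B, Q, B, J, J, S, Q

loan_id=60: status='paid' → outer ELSE → J
loan_id=61: status='default' → inner[balance >= 35790] → R
loan_id=62: status='grace' → outer ELSE → J
loan_id=63: status='late' → outer ELSE → J
loan_id=64: status='default' → inner[ELSE] → B
loan_id=65: status='current' → inner[rate_bp < 1876] → Q
loan_id=66: status='default' → inner[ELSE] → B
loan_id=67: status='late' → outer ELSE → J
loan_id=68: status='paid' → outer ELSE → J
loan_id=69: status='current' → inner[rate_bp < 1566] → S
loan_id=70: status='current' → inner[rate_bp < 1876] → Q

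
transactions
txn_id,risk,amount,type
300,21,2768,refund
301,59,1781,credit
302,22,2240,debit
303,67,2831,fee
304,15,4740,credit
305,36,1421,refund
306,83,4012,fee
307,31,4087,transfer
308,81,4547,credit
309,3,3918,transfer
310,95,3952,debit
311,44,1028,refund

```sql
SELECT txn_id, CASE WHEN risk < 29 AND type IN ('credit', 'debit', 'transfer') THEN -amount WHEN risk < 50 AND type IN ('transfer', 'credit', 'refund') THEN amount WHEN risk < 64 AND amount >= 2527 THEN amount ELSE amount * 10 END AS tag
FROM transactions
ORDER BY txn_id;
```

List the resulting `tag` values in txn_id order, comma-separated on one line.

txn_id=300: risk < 50 AND type IN ('transfer', 'credit', 'refund') → 2768
txn_id=301: ELSE → 17810
txn_id=302: risk < 29 AND type IN ('credit', 'debit', 'transfer') → -2240
txn_id=303: ELSE → 28310
txn_id=304: risk < 29 AND type IN ('credit', 'debit', 'transfer') → -4740
txn_id=305: risk < 50 AND type IN ('transfer', 'credit', 'refund') → 1421
txn_id=306: ELSE → 40120
txn_id=307: risk < 50 AND type IN ('transfer', 'credit', 'refund') → 4087
txn_id=308: ELSE → 45470
txn_id=309: risk < 29 AND type IN ('credit', 'debit', 'transfer') → -3918
txn_id=310: ELSE → 39520
txn_id=311: risk < 50 AND type IN ('transfer', 'credit', 'refund') → 1028

2768, 17810, -2240, 28310, -4740, 1421, 40120, 4087, 45470, -3918, 39520, 1028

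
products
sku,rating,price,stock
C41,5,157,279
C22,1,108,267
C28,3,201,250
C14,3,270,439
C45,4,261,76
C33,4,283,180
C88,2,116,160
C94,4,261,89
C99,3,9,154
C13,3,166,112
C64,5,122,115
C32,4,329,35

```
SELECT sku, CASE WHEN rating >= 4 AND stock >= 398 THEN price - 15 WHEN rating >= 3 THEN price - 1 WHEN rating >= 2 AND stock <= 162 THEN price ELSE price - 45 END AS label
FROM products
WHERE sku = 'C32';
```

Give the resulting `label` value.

sku = C32: rating=4, price=329, stock=35.
rating >= 4 AND stock >= 398 → false
rating >= 3 → true → 328

328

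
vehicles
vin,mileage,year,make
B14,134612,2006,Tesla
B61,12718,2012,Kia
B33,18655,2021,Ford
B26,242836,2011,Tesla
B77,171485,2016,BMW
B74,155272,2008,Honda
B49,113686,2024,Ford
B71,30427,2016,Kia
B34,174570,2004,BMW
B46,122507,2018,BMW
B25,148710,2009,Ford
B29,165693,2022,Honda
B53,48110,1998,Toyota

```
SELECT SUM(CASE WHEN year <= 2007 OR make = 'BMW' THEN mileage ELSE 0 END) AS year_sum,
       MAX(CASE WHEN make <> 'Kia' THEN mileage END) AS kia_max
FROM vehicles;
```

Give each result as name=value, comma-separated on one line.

year_sum=651284, kia_max=242836

[year_sum: year <= 2007 OR make = 'BMW']
vin=B14: ✓ → 134612
vin=B61: ✗
vin=B33: ✗
vin=B26: ✗
vin=B77: ✓ → 171485
vin=B74: ✗
vin=B49: ✗
vin=B71: ✗
vin=B34: ✓ → 174570
vin=B46: ✓ → 122507
vin=B25: ✗
vin=B29: ✗
vin=B53: ✓ → 48110
year_sum = 134612 + 171485 + 174570 + 122507 + 48110 = 651284
—
[kia_max: make <> 'Kia']
vin=B14: ✓ → 134612
vin=B61: ✗
vin=B33: ✓ → 18655
vin=B26: ✓ → 242836
vin=B77: ✓ → 171485
vin=B74: ✓ → 155272
vin=B49: ✓ → 113686
vin=B71: ✗
vin=B34: ✓ → 174570
vin=B46: ✓ → 122507
vin=B25: ✓ → 148710
vin=B29: ✓ → 165693
vin=B53: ✓ → 48110
kia_max = MAX(134612, 18655, 242836, 171485, 155272, 113686, 174570, 122507, 148710, 165693, 48110) = 242836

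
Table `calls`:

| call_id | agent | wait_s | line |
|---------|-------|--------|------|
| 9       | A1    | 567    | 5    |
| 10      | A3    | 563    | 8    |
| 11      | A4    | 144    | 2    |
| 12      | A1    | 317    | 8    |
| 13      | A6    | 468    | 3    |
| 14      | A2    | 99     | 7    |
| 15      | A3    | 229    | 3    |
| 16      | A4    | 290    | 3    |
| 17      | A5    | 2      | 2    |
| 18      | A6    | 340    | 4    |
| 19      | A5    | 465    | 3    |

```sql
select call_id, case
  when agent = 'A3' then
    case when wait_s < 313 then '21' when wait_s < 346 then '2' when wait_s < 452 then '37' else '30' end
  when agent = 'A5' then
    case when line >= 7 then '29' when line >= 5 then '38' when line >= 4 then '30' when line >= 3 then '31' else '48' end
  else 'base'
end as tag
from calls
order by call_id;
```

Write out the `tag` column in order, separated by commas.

base, 30, base, base, base, base, 21, base, 48, base, 31

call_id=9: agent='A1' → outer ELSE → base
call_id=10: agent='A3' → inner[ELSE] → 30
call_id=11: agent='A4' → outer ELSE → base
call_id=12: agent='A1' → outer ELSE → base
call_id=13: agent='A6' → outer ELSE → base
call_id=14: agent='A2' → outer ELSE → base
call_id=15: agent='A3' → inner[wait_s < 313] → 21
call_id=16: agent='A4' → outer ELSE → base
call_id=17: agent='A5' → inner[ELSE] → 48
call_id=18: agent='A6' → outer ELSE → base
call_id=19: agent='A5' → inner[line >= 3] → 31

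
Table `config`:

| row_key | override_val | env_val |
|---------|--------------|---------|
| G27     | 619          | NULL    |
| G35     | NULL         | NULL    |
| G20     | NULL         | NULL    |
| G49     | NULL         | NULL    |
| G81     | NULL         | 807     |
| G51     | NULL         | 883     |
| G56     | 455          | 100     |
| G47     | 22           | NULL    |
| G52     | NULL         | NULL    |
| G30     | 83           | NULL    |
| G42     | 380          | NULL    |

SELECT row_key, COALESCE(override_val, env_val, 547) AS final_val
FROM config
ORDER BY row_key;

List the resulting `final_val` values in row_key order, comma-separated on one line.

547, 619, 83, 547, 380, 22, 547, 883, 547, 455, 807

row_key=G20: override_val=NULL, env_val=NULL, → literal 547 → 547
row_key=G27: override_val=619 → 619
row_key=G30: override_val=83 → 83
row_key=G35: override_val=NULL, env_val=NULL, → literal 547 → 547
row_key=G42: override_val=380 → 380
row_key=G47: override_val=22 → 22
row_key=G49: override_val=NULL, env_val=NULL, → literal 547 → 547
row_key=G51: override_val=NULL, env_val=883 → 883
row_key=G52: override_val=NULL, env_val=NULL, → literal 547 → 547
row_key=G56: override_val=455 → 455
row_key=G81: override_val=NULL, env_val=807 → 807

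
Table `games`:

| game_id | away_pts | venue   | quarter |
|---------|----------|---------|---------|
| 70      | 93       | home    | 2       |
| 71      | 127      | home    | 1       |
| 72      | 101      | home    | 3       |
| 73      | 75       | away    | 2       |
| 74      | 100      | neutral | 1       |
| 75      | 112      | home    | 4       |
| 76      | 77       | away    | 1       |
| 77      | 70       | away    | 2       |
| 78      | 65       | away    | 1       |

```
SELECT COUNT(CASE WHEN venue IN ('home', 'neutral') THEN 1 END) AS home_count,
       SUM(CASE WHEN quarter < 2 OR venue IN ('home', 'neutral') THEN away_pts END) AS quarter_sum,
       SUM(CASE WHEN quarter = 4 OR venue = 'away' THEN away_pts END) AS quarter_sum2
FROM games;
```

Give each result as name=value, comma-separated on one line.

[home_count: venue IN ('home', 'neutral')]
game_id=70: ✓ → 1
game_id=71: ✓ → 1
game_id=72: ✓ → 1
game_id=73: ✗
game_id=74: ✓ → 1
game_id=75: ✓ → 1
game_id=76: ✗
game_id=77: ✗
game_id=78: ✗
home_count = COUNT(1, 1, 1, 1, 1) = 5
—
[quarter_sum: quarter < 2 OR venue IN ('home', 'neutral')]
game_id=70: ✓ → 93
game_id=71: ✓ → 127
game_id=72: ✓ → 101
game_id=73: ✗
game_id=74: ✓ → 100
game_id=75: ✓ → 112
game_id=76: ✓ → 77
game_id=77: ✗
game_id=78: ✓ → 65
quarter_sum = 93 + 127 + 101 + 100 + 112 + 77 + 65 = 675
—
[quarter_sum2: quarter = 4 OR venue = 'away']
game_id=70: ✗
game_id=71: ✗
game_id=72: ✗
game_id=73: ✓ → 75
game_id=74: ✗
game_id=75: ✓ → 112
game_id=76: ✓ → 77
game_id=77: ✓ → 70
game_id=78: ✓ → 65
quarter_sum2 = 75 + 112 + 77 + 70 + 65 = 399

home_count=5, quarter_sum=675, quarter_sum2=399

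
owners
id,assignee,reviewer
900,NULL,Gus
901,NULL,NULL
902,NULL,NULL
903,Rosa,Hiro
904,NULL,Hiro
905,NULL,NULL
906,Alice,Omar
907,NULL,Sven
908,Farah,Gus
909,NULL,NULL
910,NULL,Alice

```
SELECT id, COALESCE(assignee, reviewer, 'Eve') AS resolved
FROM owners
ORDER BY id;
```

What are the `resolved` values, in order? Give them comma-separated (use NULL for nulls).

Gus, Eve, Eve, Rosa, Hiro, Eve, Alice, Sven, Farah, Eve, Alice

id=900: assignee=NULL, reviewer=Gus → Gus
id=901: assignee=NULL, reviewer=NULL, → literal Eve → Eve
id=902: assignee=NULL, reviewer=NULL, → literal Eve → Eve
id=903: assignee=Rosa → Rosa
id=904: assignee=NULL, reviewer=Hiro → Hiro
id=905: assignee=NULL, reviewer=NULL, → literal Eve → Eve
id=906: assignee=Alice → Alice
id=907: assignee=NULL, reviewer=Sven → Sven
id=908: assignee=Farah → Farah
id=909: assignee=NULL, reviewer=NULL, → literal Eve → Eve
id=910: assignee=NULL, reviewer=Alice → Alice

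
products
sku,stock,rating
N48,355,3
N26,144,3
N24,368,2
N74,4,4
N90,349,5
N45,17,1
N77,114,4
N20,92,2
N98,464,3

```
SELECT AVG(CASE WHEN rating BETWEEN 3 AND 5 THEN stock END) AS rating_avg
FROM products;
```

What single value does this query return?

238.3333333333

sku=N48: ✓ → 355
sku=N26: ✓ → 144
sku=N24: ✗
sku=N74: ✓ → 4
sku=N90: ✓ → 349
sku=N45: ✗
sku=N77: ✓ → 114
sku=N20: ✗
sku=N98: ✓ → 464
rating_avg = (355 + 144 + 4 + 349 + 114 + 464) / 6 = 238.3333333333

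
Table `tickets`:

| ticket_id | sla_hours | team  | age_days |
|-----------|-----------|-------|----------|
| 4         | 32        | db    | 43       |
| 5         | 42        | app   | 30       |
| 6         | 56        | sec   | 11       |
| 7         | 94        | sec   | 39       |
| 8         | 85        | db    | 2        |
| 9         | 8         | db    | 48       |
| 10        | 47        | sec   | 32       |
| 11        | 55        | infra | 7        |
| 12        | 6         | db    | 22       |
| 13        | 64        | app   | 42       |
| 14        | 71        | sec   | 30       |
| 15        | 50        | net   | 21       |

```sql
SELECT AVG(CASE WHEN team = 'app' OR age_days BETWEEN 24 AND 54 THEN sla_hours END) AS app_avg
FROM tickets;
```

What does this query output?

ticket_id=4: ✓ → 32
ticket_id=5: ✓ → 42
ticket_id=6: ✗
ticket_id=7: ✓ → 94
ticket_id=8: ✗
ticket_id=9: ✓ → 8
ticket_id=10: ✓ → 47
ticket_id=11: ✗
ticket_id=12: ✗
ticket_id=13: ✓ → 64
ticket_id=14: ✓ → 71
ticket_id=15: ✗
app_avg = (32 + 42 + 94 + 8 + 47 + 64 + 71) / 7 = 51.1428571429

51.1428571429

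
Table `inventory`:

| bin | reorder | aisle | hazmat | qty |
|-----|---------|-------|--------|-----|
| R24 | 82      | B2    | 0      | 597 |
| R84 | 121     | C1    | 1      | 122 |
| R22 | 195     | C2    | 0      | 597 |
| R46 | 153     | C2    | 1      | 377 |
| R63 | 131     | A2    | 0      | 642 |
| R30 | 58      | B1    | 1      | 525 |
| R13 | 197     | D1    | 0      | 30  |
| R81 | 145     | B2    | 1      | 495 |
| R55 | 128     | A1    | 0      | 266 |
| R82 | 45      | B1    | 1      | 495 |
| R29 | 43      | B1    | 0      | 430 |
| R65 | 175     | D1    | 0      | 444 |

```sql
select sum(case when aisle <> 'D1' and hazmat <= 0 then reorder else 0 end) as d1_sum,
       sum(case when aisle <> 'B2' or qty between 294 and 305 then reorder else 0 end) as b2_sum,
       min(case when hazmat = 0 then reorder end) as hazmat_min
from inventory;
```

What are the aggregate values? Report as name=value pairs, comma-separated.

[d1_sum: aisle <> 'D1' and hazmat <= 0]
bin=R24: ✓ → 82
bin=R84: ✗
bin=R22: ✓ → 195
bin=R46: ✗
bin=R63: ✓ → 131
bin=R30: ✗
bin=R13: ✗
bin=R81: ✗
bin=R55: ✓ → 128
bin=R82: ✗
bin=R29: ✓ → 43
bin=R65: ✗
d1_sum = 82 + 195 + 131 + 128 + 43 = 579
—
[b2_sum: aisle <> 'B2' or qty between 294 and 305]
bin=R24: ✗
bin=R84: ✓ → 121
bin=R22: ✓ → 195
bin=R46: ✓ → 153
bin=R63: ✓ → 131
bin=R30: ✓ → 58
bin=R13: ✓ → 197
bin=R81: ✗
bin=R55: ✓ → 128
bin=R82: ✓ → 45
bin=R29: ✓ → 43
bin=R65: ✓ → 175
b2_sum = 121 + 195 + 153 + 131 + 58 + 197 + 128 + 45 + 43 + 175 = 1246
—
[hazmat_min: hazmat = 0]
bin=R24: ✓ → 82
bin=R84: ✗
bin=R22: ✓ → 195
bin=R46: ✗
bin=R63: ✓ → 131
bin=R30: ✗
bin=R13: ✓ → 197
bin=R81: ✗
bin=R55: ✓ → 128
bin=R82: ✗
bin=R29: ✓ → 43
bin=R65: ✓ → 175
hazmat_min = MIN(82, 195, 131, 197, 128, 43, 175) = 43

d1_sum=579, b2_sum=1246, hazmat_min=43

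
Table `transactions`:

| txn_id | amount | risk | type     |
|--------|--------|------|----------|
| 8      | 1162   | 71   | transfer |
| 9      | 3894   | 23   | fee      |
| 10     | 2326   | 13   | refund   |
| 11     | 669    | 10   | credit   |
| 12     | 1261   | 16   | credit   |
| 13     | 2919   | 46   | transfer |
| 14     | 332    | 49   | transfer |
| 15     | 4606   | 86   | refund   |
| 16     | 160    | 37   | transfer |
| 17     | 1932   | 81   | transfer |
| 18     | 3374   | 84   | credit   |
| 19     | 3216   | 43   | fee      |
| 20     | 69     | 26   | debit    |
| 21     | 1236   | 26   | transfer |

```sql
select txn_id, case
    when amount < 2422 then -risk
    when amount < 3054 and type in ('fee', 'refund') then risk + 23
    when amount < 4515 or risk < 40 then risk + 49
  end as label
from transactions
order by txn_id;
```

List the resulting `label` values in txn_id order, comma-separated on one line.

-71, 72, -13, -10, -16, 95, -49, NULL, -37, -81, 133, 92, -26, -26

txn_id=8: amount < 2422 → -71
txn_id=9: amount < 4515 or risk < 40 → 72
txn_id=10: amount < 2422 → -13
txn_id=11: amount < 2422 → -10
txn_id=12: amount < 2422 → -16
txn_id=13: amount < 4515 or risk < 40 → 95
txn_id=14: amount < 2422 → -49
txn_id=15: (no match → NULL) → NULL
txn_id=16: amount < 2422 → -37
txn_id=17: amount < 2422 → -81
txn_id=18: amount < 4515 or risk < 40 → 133
txn_id=19: amount < 4515 or risk < 40 → 92
txn_id=20: amount < 2422 → -26
txn_id=21: amount < 2422 → -26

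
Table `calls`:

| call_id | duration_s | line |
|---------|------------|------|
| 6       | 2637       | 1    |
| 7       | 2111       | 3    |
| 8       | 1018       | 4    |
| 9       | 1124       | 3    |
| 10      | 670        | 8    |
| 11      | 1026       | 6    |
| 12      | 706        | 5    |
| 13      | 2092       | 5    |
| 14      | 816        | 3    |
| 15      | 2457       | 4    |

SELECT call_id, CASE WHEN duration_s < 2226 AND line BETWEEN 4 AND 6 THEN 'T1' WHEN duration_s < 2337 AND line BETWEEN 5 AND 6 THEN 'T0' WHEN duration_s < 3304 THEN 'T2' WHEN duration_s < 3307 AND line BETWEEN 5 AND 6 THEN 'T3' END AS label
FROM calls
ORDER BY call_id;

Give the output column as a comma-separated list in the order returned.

call_id=6: duration_s < 3304 → T2
call_id=7: duration_s < 3304 → T2
call_id=8: duration_s < 2226 AND line BETWEEN 4 AND 6 → T1
call_id=9: duration_s < 3304 → T2
call_id=10: duration_s < 3304 → T2
call_id=11: duration_s < 2226 AND line BETWEEN 4 AND 6 → T1
call_id=12: duration_s < 2226 AND line BETWEEN 4 AND 6 → T1
call_id=13: duration_s < 2226 AND line BETWEEN 4 AND 6 → T1
call_id=14: duration_s < 3304 → T2
call_id=15: duration_s < 3304 → T2

T2, T2, T1, T2, T2, T1, T1, T1, T2, T2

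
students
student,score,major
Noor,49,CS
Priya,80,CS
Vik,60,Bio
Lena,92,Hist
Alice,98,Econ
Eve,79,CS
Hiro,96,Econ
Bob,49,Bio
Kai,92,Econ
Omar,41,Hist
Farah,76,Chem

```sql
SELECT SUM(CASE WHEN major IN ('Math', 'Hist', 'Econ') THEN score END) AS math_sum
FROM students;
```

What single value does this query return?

419

student=Noor: ✗
student=Priya: ✗
student=Vik: ✗
student=Lena: ✓ → 92
student=Alice: ✓ → 98
student=Eve: ✗
student=Hiro: ✓ → 96
student=Bob: ✗
student=Kai: ✓ → 92
student=Omar: ✓ → 41
student=Farah: ✗
math_sum = 92 + 98 + 96 + 92 + 41 = 419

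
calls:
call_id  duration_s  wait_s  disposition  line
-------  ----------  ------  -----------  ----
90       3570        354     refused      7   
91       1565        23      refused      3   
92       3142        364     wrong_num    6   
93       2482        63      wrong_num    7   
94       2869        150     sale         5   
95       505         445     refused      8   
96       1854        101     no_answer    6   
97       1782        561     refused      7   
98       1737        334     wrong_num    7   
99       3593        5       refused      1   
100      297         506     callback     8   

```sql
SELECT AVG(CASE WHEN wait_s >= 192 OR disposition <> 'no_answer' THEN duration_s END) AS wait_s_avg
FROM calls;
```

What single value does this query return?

call_id=90: ✓ → 3570
call_id=91: ✓ → 1565
call_id=92: ✓ → 3142
call_id=93: ✓ → 2482
call_id=94: ✓ → 2869
call_id=95: ✓ → 505
call_id=96: ✗
call_id=97: ✓ → 1782
call_id=98: ✓ → 1737
call_id=99: ✓ → 3593
call_id=100: ✓ → 297
wait_s_avg = (3570 + 1565 + 3142 + 2482 + 2869 + 505 + 1782 + 1737 + 3593 + 297) / 10 = 2154.2

2154.2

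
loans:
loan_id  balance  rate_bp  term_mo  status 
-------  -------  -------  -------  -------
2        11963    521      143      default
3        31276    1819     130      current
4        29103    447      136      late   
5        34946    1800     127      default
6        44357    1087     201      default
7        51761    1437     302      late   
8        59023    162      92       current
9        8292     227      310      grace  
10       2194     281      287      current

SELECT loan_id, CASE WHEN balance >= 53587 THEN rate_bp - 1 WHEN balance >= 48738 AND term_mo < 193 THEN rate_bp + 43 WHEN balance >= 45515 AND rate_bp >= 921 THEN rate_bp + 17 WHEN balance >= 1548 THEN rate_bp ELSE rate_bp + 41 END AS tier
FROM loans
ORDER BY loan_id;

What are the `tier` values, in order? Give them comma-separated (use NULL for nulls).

loan_id=2: balance >= 1548 → 521
loan_id=3: balance >= 1548 → 1819
loan_id=4: balance >= 1548 → 447
loan_id=5: balance >= 1548 → 1800
loan_id=6: balance >= 1548 → 1087
loan_id=7: balance >= 45515 AND rate_bp >= 921 → 1454
loan_id=8: balance >= 53587 → 161
loan_id=9: balance >= 1548 → 227
loan_id=10: balance >= 1548 → 281

521, 1819, 447, 1800, 1087, 1454, 161, 227, 281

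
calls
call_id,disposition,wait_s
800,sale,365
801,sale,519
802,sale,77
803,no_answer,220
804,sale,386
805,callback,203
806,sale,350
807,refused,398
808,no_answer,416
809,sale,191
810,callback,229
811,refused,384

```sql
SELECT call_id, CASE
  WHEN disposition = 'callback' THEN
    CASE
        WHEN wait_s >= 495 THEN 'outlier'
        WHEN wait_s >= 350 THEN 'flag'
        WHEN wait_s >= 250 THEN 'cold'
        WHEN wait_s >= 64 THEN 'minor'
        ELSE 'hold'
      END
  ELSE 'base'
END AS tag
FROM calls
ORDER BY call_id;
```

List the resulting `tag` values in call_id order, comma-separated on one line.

call_id=800: disposition='sale' → outer ELSE → base
call_id=801: disposition='sale' → outer ELSE → base
call_id=802: disposition='sale' → outer ELSE → base
call_id=803: disposition='no_answer' → outer ELSE → base
call_id=804: disposition='sale' → outer ELSE → base
call_id=805: disposition='callback' → inner[wait_s >= 64] → minor
call_id=806: disposition='sale' → outer ELSE → base
call_id=807: disposition='refused' → outer ELSE → base
call_id=808: disposition='no_answer' → outer ELSE → base
call_id=809: disposition='sale' → outer ELSE → base
call_id=810: disposition='callback' → inner[wait_s >= 64] → minor
call_id=811: disposition='refused' → outer ELSE → base

base, base, base, base, base, minor, base, base, base, base, minor, base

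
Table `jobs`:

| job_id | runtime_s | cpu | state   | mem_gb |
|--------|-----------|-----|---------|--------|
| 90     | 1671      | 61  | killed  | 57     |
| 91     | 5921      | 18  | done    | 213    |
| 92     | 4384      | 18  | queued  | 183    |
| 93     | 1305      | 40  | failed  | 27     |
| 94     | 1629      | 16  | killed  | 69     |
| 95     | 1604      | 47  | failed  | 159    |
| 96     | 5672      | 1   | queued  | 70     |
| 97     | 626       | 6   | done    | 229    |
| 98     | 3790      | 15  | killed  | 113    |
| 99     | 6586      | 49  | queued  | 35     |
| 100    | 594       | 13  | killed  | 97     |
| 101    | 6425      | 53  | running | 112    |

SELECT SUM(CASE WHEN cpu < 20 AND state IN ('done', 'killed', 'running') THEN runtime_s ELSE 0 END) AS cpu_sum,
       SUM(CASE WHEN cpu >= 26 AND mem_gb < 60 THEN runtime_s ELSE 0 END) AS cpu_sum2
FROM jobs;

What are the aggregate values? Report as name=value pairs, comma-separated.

[cpu_sum: cpu < 20 AND state IN ('done', 'killed', 'running')]
job_id=90: ✗
job_id=91: ✓ → 5921
job_id=92: ✗
job_id=93: ✗
job_id=94: ✓ → 1629
job_id=95: ✗
job_id=96: ✗
job_id=97: ✓ → 626
job_id=98: ✓ → 3790
job_id=99: ✗
job_id=100: ✓ → 594
job_id=101: ✗
cpu_sum = 5921 + 1629 + 626 + 3790 + 594 = 12560
—
[cpu_sum2: cpu >= 26 AND mem_gb < 60]
job_id=90: ✓ → 1671
job_id=91: ✗
job_id=92: ✗
job_id=93: ✓ → 1305
job_id=94: ✗
job_id=95: ✗
job_id=96: ✗
job_id=97: ✗
job_id=98: ✗
job_id=99: ✓ → 6586
job_id=100: ✗
job_id=101: ✗
cpu_sum2 = 1671 + 1305 + 6586 = 9562

cpu_sum=12560, cpu_sum2=9562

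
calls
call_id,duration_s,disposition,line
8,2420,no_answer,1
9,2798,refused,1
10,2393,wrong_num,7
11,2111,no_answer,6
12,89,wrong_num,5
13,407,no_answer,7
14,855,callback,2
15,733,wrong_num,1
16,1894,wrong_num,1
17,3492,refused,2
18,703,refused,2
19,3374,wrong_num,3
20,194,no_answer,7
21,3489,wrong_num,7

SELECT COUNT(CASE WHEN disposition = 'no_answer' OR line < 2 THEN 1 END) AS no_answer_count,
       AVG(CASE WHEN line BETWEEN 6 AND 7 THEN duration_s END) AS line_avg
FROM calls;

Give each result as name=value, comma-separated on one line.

no_answer_count=7, line_avg=1718.8

[no_answer_count: disposition = 'no_answer' OR line < 2]
call_id=8: ✓ → 1
call_id=9: ✓ → 1
call_id=10: ✗
call_id=11: ✓ → 1
call_id=12: ✗
call_id=13: ✓ → 1
call_id=14: ✗
call_id=15: ✓ → 1
call_id=16: ✓ → 1
call_id=17: ✗
call_id=18: ✗
call_id=19: ✗
call_id=20: ✓ → 1
call_id=21: ✗
no_answer_count = COUNT(1, 1, 1, 1, 1, 1, 1) = 7
—
[line_avg: line BETWEEN 6 AND 7]
call_id=8: ✗
call_id=9: ✗
call_id=10: ✓ → 2393
call_id=11: ✓ → 2111
call_id=12: ✗
call_id=13: ✓ → 407
call_id=14: ✗
call_id=15: ✗
call_id=16: ✗
call_id=17: ✗
call_id=18: ✗
call_id=19: ✗
call_id=20: ✓ → 194
call_id=21: ✓ → 3489
line_avg = (2393 + 2111 + 407 + 194 + 3489) / 5 = 1718.8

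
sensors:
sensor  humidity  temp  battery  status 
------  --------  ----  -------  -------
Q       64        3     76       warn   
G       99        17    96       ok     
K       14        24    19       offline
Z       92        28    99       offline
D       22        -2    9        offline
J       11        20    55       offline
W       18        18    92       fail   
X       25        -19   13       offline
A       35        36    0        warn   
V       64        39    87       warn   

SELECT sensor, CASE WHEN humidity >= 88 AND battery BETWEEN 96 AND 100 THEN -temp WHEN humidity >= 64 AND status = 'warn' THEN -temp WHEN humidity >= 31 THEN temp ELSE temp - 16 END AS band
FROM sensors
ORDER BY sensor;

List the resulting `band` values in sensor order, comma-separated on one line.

sensor=A: humidity >= 31 → 36
sensor=D: ELSE → -18
sensor=G: humidity >= 88 AND battery BETWEEN 96 AND 100 → -17
sensor=J: ELSE → 4
sensor=K: ELSE → 8
sensor=Q: humidity >= 64 AND status = 'warn' → -3
sensor=V: humidity >= 64 AND status = 'warn' → -39
sensor=W: ELSE → 2
sensor=X: ELSE → -35
sensor=Z: humidity >= 88 AND battery BETWEEN 96 AND 100 → -28

36, -18, -17, 4, 8, -3, -39, 2, -35, -28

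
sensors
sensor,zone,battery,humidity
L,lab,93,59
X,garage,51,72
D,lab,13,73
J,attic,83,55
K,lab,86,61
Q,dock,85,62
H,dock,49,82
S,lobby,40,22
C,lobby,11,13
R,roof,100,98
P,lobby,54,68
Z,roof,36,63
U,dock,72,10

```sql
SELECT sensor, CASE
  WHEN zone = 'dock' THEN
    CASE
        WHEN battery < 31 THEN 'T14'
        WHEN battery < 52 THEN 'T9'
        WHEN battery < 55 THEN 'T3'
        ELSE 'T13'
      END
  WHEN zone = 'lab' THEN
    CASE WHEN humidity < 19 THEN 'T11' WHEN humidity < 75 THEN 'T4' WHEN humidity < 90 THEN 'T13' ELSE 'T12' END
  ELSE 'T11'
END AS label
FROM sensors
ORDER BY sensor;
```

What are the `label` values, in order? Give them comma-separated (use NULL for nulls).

sensor=C: zone='lobby' → outer ELSE → T11
sensor=D: zone='lab' → inner[humidity < 75] → T4
sensor=H: zone='dock' → inner[battery < 52] → T9
sensor=J: zone='attic' → outer ELSE → T11
sensor=K: zone='lab' → inner[humidity < 75] → T4
sensor=L: zone='lab' → inner[humidity < 75] → T4
sensor=P: zone='lobby' → outer ELSE → T11
sensor=Q: zone='dock' → inner[ELSE] → T13
sensor=R: zone='roof' → outer ELSE → T11
sensor=S: zone='lobby' → outer ELSE → T11
sensor=U: zone='dock' → inner[ELSE] → T13
sensor=X: zone='garage' → outer ELSE → T11
sensor=Z: zone='roof' → outer ELSE → T11

T11, T4, T9, T11, T4, T4, T11, T13, T11, T11, T13, T11, T11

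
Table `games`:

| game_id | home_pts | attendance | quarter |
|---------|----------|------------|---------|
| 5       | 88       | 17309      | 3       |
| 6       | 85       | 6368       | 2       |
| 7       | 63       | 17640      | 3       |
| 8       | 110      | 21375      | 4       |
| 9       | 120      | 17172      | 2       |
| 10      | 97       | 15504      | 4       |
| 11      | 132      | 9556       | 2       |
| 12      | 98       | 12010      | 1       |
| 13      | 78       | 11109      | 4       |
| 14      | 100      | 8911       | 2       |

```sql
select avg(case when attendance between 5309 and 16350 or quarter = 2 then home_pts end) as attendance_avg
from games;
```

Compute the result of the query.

101.4285714286

game_id=5: ✗
game_id=6: ✓ → 85
game_id=7: ✗
game_id=8: ✗
game_id=9: ✓ → 120
game_id=10: ✓ → 97
game_id=11: ✓ → 132
game_id=12: ✓ → 98
game_id=13: ✓ → 78
game_id=14: ✓ → 100
attendance_avg = (85 + 120 + 97 + 132 + 98 + 78 + 100) / 7 = 101.4285714286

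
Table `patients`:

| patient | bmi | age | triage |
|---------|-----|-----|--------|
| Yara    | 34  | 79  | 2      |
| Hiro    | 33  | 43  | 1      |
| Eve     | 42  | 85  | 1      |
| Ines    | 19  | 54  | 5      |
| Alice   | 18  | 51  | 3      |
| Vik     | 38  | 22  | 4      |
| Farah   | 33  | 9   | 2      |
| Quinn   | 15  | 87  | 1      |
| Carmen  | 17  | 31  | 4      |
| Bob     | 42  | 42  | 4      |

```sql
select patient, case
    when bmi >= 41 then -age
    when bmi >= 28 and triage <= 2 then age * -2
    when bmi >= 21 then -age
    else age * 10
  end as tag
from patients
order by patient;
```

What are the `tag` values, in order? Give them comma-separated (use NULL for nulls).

patient=Alice: ELSE → 510
patient=Bob: bmi >= 41 → -42
patient=Carmen: ELSE → 310
patient=Eve: bmi >= 41 → -85
patient=Farah: bmi >= 28 and triage <= 2 → -18
patient=Hiro: bmi >= 28 and triage <= 2 → -86
patient=Ines: ELSE → 540
patient=Quinn: ELSE → 870
patient=Vik: bmi >= 21 → -22
patient=Yara: bmi >= 28 and triage <= 2 → -158

510, -42, 310, -85, -18, -86, 540, 870, -22, -158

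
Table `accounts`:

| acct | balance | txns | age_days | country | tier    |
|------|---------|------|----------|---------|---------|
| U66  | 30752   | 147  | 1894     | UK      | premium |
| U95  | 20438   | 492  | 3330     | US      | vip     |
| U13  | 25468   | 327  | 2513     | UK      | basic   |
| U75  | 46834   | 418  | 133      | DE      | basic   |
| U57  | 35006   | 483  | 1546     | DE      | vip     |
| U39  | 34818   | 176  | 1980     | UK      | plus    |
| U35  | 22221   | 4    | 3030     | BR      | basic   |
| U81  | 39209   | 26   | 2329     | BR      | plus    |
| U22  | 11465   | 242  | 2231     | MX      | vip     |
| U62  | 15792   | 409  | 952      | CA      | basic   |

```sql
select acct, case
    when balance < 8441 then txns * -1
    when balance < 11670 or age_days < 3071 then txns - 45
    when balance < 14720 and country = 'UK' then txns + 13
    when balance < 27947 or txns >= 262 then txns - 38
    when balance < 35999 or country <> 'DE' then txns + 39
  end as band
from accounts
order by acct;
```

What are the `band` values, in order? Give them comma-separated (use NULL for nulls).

acct=U13: balance < 11670 or age_days < 3071 → 282
acct=U22: balance < 11670 or age_days < 3071 → 197
acct=U35: balance < 11670 or age_days < 3071 → -41
acct=U39: balance < 11670 or age_days < 3071 → 131
acct=U57: balance < 11670 or age_days < 3071 → 438
acct=U62: balance < 11670 or age_days < 3071 → 364
acct=U66: balance < 11670 or age_days < 3071 → 102
acct=U75: balance < 11670 or age_days < 3071 → 373
acct=U81: balance < 11670 or age_days < 3071 → -19
acct=U95: balance < 27947 or txns >= 262 → 454

282, 197, -41, 131, 438, 364, 102, 373, -19, 454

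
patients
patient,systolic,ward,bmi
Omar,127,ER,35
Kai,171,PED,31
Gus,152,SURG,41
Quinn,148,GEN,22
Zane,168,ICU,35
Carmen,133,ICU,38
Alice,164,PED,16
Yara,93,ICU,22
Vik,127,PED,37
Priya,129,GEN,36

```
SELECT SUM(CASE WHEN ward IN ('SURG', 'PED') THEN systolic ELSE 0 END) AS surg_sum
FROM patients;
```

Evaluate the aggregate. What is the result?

patient=Omar: ✗
patient=Kai: ✓ → 171
patient=Gus: ✓ → 152
patient=Quinn: ✗
patient=Zane: ✗
patient=Carmen: ✗
patient=Alice: ✓ → 164
patient=Yara: ✗
patient=Vik: ✓ → 127
patient=Priya: ✗
surg_sum = 171 + 152 + 164 + 127 = 614

614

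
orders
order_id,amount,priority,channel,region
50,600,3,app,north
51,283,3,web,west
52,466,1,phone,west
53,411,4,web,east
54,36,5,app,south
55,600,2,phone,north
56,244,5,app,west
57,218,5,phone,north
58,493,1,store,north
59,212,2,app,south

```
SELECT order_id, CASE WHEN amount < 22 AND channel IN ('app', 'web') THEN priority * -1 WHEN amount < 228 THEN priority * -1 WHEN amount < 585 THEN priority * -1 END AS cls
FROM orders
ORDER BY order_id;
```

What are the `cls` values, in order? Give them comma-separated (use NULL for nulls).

order_id=50: (no match → NULL) → NULL
order_id=51: amount < 585 → -3
order_id=52: amount < 585 → -1
order_id=53: amount < 585 → -4
order_id=54: amount < 228 → -5
order_id=55: (no match → NULL) → NULL
order_id=56: amount < 585 → -5
order_id=57: amount < 228 → -5
order_id=58: amount < 585 → -1
order_id=59: amount < 228 → -2

NULL, -3, -1, -4, -5, NULL, -5, -5, -1, -2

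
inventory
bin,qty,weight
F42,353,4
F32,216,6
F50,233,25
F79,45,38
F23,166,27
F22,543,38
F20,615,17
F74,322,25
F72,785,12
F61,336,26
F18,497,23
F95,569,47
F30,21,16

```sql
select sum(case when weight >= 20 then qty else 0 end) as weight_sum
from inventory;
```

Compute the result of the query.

2711

bin=F42: ✗
bin=F32: ✗
bin=F50: ✓ → 233
bin=F79: ✓ → 45
bin=F23: ✓ → 166
bin=F22: ✓ → 543
bin=F20: ✗
bin=F74: ✓ → 322
bin=F72: ✗
bin=F61: ✓ → 336
bin=F18: ✓ → 497
bin=F95: ✓ → 569
bin=F30: ✗
weight_sum = 233 + 45 + 166 + 543 + 322 + 336 + 497 + 569 = 2711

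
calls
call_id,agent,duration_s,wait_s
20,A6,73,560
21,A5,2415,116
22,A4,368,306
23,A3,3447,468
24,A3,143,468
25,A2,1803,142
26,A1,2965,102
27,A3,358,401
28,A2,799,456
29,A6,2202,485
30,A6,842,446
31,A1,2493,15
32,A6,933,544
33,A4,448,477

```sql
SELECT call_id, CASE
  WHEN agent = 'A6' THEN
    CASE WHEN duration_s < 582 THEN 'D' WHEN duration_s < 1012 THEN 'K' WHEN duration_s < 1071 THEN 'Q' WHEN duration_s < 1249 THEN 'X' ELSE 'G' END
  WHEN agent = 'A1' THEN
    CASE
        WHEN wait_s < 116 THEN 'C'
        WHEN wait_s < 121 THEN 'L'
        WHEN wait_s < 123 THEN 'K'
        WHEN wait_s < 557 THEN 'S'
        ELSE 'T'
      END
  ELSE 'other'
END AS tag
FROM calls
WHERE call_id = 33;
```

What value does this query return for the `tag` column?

call_id = 33: agent=A4, duration_s=448, wait_s=477.
agent='A4' → outer ELSE → other

other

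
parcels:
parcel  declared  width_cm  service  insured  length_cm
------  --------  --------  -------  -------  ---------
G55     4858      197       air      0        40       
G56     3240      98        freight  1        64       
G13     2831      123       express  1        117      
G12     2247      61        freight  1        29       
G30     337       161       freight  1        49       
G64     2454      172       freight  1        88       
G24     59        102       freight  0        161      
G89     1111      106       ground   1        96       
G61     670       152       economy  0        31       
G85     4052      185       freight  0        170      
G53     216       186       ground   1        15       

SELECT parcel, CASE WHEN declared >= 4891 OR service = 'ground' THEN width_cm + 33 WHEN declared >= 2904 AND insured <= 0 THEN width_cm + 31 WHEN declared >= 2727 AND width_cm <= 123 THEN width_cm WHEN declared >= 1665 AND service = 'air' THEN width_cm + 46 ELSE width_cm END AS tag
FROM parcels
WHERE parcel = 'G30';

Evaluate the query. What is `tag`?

parcel = G30: declared=337, width_cm=161, service=freight, insured=1, length_cm=49.
declared >= 4891 OR service = 'ground' → false
declared >= 2904 AND insured <= 0 → false
declared >= 2727 AND width_cm <= 123 → false
declared >= 1665 AND service = 'air' → false
No prior WHEN matched → ELSE → 161

161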